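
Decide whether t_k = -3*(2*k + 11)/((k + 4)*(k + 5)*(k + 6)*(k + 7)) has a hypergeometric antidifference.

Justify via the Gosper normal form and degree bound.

The ratio is (k + 4)*(2*k + 13)/((k + 8)*(2*k + 11)).
Factor: A=k + 4; B=k + 8; C=k + 11/2.
Solve (k + 4)·f(k+1) − (k + 7)·f(k) = k + 11/2.
From deg A=1, deg B=1, deg C=1: d=3.
Solving with deg f ≤ 3: f(k) = k*(k + 5)*(k + 10)/48.
Certificate R = B(k−1)f/C = k*(k + 5)*(k + 7)*(k + 10)/(24*(2*k + 11)) gives s_k = k*(-k - 10)/(8*(k**2 + 10*k + 24)).
Δs = 3*(-2*k - 11)/(k**4 + 22*k**3 + 179*k**2 + 638*k + 840), as required.

Yes. s_k = k*(-k - 10)/(8*(k**2 + 10*k + 24)).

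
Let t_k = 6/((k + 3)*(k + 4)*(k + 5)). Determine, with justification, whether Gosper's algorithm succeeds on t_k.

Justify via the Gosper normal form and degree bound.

Compute t_(k+1)/t_k: get (k + 3)/(k + 6).
Take A(k)=k + 3, B(k)=k + 6, C(k)=1.
f must satisfy (k + 3)·f(k+1) − (k + 5)·f(k) = 1.
From deg A=1, deg B=1, deg C=0: d=2.
Solving with deg f ≤ 2: f(k) = k*(k + 7)/24.
So s_k = (B(k−1)f/C)·t_k = (k*(k + 5)*(k + 7)/24)·t_k = k*(k + 7)/(4*(k + 3)*(k + 4)).
s_(k+1) − s_k = 6/(k**3 + 12*k**2 + 47*k + 60) = t_k.

Yes. s_k = k*(k + 7)/(4*(k + 3)*(k + 4)).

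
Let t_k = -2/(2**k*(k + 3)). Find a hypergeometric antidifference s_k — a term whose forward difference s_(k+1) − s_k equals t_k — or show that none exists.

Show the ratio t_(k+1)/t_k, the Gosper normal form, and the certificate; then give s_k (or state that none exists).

none — t_k is not Gosper-summable

r(k) = (k + 3)/(2*(k + 4)) after simplifying.
Normal form (A,B,C) = (k/2 + 3/2, k + 4, 1).
f must satisfy (k/2 + 3/2)·f(k+1) − (k + 3)·f(k) = 1.
From deg A=1, deg B=1, deg C=0: d=-1.
d = -1 < 0 ⇒ no nonzero polynomial f; not summable.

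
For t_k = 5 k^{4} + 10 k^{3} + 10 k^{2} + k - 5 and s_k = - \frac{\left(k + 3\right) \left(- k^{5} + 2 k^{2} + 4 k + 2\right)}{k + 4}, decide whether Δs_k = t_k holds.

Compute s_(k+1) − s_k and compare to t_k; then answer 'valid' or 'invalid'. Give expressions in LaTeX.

Invalid: residual \frac{- 4 k^{5} - 30 k^{4} - 50 k^{3} - 43 k^{2} - 3 k + 18}{k^{2} + 9 k + 20} ≠ 0.

s_(k+1) = -(k + 4)*(4*k - (k + 1)**5 + 2*(k + 1)**2 + 6)/(k + 5)
s_(k+1) − s_k = (5*k**6 + 51*k**5 + 170*k**4 + 241*k**3 + 161*k**2 - 28*k - 82)/(k**2 + 9*k + 20)
(s_(k+1) − s_k) − t_k = (-4*k**5 - 30*k**4 - 50*k**3 - 43*k**2 - 3*k + 18)/(k**2 + 9*k + 20)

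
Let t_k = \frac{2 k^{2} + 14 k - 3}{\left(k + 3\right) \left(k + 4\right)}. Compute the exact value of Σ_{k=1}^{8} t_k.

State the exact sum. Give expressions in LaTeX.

Σ = 23/2

The ratio is (k + 3)*(14*k + 2*(k + 1)**2 + 11)/((k + 5)*(2*k**2 + 14*k - 3)).
Factor: A=k + 3; B=k + 5; C=k**2 + 7*k - 3/2.
Solve (k + 3)·f(k+1) − (k + 4)·f(k) = k**2 + 7*k - 3/2.
d = 2 from the (1,1,2) case.
Coefficient equations give f(k) = k*(2*k - 3)/2.
So s_k = (B(k−1)f/C)·t_k = (k*(k + 4)*(2*k - 3)/(2*k**2 + 14*k - 3))·t_k = k*(2*k - 3)/(k + 3).
s_(k+1) − s_k = (2*k**2 + 14*k - 3)/(k**2 + 7*k + 12) = t_k.
Evaluate s at k=9 and k=1: 45/4 and -1/4; difference 23/2.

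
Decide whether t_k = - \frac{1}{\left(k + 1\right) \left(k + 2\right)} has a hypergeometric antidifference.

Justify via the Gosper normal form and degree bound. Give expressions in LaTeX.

Compute t_(k+1)/t_k: get (k + 1)/(k + 3).
Take A(k)=k + 1, B(k)=k + 3, C(k)=1.
Key eq: (k + 1)·f(k+1) = (k + 2)·f(k) + (1).
Bound: deg f ≤ 1.
Coefficient equations give f(k) = k.
R(k) = B(k−1)·f(k)/C(k) = k*(k + 2); s_k = R·t_k = -k/(k + 1).
s_(k+1) − s_k = -1/(k**2 + 3*k + 2) = t_k.

Yes. s_k = - \frac{k}{k + 1}.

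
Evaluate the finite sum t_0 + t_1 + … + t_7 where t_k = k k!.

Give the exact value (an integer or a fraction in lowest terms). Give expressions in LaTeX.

Σ = 40319

Compute t_(k+1)/t_k: get (k + 1)**2/k.
Gosper form: A/B · C(k+1)/C(k) with A=k + 1, B=1, C=k.
Set up (k + 1)·f(k+1) − (1)·f(k) − (k) = 0.
d = 0 from the (1,0,1) case.
A polynomial solution: f(k) = 1.
R(k) = B(k−1)·f(k)/C(k) = 1/k; s_k = R·t_k = factorial(k).
Δs = k*factorial(k), as required.
Sum = s_(8) − s_(0); s_(8) = 40320, s_(0) = 1 ⇒ 40319.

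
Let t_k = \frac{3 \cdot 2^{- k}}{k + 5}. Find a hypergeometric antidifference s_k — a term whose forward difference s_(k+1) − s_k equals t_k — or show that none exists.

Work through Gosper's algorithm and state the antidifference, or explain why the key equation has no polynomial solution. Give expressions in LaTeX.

none — t_k is not Gosper-summable

r(k) = (k + 5)/(2*(k + 6)) after simplifying.
Take A(k)=k/2 + 5/2, B(k)=k + 6, C(k)=1.
Need (k/2 + 5/2)·f(k+1) − (k + 5)·f(k) = 1.
deg f ≤ -1 (via 1,1,0).
deg f ≤ -1 is impossible — no certificate.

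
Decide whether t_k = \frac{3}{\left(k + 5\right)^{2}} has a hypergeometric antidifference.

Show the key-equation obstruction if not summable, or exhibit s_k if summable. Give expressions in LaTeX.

r(k) = (k + 5)**2/(k + 6)**2 after simplifying.
So A=k**2 + 10*k + 25 and B=k**2 + 12*k + 36, with C=1.
f must satisfy (k**2 + 10*k + 25)·f(k+1) − (k**2 + 10*k + 25)·f(k) = 1.
d = 0 from the (2,2,0) case.
Generic f = c0 gives residual -1; -1 = 0 cannot hold, so t_k is not Gosper-summable.

No — key equation has no polynomial f.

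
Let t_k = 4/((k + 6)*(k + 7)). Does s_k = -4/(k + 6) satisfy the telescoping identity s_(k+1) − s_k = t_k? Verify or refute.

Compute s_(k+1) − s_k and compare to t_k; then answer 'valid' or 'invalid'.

valid (s_(k+1) − s_k reduces to t_k)

s_(k+1) = -4/(k + 7)
s_(k+1) − s_k = 4/((k + 6)*(k + 7))
(s_(k+1) − s_k) − t_k = 0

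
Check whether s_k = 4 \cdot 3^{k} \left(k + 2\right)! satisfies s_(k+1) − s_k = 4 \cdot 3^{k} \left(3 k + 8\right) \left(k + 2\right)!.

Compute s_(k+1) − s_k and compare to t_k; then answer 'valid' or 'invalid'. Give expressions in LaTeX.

Valid — Δs_k = t_k.

s_(k+1) = 12*3**k*factorial(k + 3)
s_(k+1) − s_k = 4*3**k*(3*k + 8)*factorial(k + 2)
(s_(k+1) − s_k) − t_k = 0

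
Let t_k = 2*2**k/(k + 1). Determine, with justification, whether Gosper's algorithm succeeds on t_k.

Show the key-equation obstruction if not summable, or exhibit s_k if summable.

t_(k+1)/t_k = 2*(k + 1)/(k + 2).
Take A(k)=2*k + 2, B(k)=k + 2, C(k)=1.
Set up (2*k + 2)·f(k+1) − (k + 1)·f(k) − (1) = 0.
d = -1 from the (1,1,0) case.
deg f ≤ -1 is impossible — no certificate.

No — negative degree bound, so no certificate f.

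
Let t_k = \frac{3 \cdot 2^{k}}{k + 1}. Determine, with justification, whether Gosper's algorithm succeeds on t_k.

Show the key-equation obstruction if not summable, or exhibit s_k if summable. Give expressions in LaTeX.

No — key equation has no polynomial f.

r(k) = 2*(k + 1)/(k + 2) after simplifying.
Take A(k)=2*k + 2, B(k)=k + 2, C(k)=1.
Set up (2*k + 2)·f(k+1) − (k + 1)·f(k) − (1) = 0.
d = -1 from the (1,1,0) case.
d = -1 < 0 ⇒ no nonzero polynomial f; not summable.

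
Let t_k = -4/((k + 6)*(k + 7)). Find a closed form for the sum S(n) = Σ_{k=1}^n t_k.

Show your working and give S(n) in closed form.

S(n) = -4*n/(7*n + 49)

Compute t_(k+1)/t_k: get (k + 6)/(k + 8).
Gosper form: A/B · C(k+1)/C(k) with A=k + 6, B=k + 8, C=1.
Key eq: (k + 6)·f(k+1) = (k + 7)·f(k) + (1).
Bound: deg f ≤ 1.
Solving with deg f ≤ 1: f(k) = k/6.
R(k) = B(k−1)·f(k)/C(k) = k*(k + 7)/6; s_k = R·t_k = -2*k/(3*k + 18).
s_(k+1) − s_k = -4/(k**2 + 13*k + 42) = t_k.
Σ_(k=1)^n t_k = s_(n+1) − s_(1) = (2*(-n - 1)/(3*(n + 7))) − (-2/21), i.e. -4*n/(7*n + 49).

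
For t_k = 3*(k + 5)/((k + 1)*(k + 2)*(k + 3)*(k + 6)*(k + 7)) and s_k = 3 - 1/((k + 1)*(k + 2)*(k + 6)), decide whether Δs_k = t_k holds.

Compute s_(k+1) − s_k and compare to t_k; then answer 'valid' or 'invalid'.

Valid: the claim telescopes to t_k.

s_(k+1) = 3 - 1/((k + 2)*(k + 3)*(k + 7))
s_(k+1) − s_k = 3*(k + 5)/(k**5 + 19*k**4 + 131*k**3 + 401*k**2 + 540*k + 252)
(s_(k+1) − s_k) − t_k = 0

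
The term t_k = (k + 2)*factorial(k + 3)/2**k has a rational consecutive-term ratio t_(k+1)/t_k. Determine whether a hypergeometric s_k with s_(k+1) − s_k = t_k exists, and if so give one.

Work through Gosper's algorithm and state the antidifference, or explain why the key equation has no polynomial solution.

s_k = 2**(1 - k)*factorial(k + 3)

t_(k+1)/t_k = (k + 3)*(k + 4)/(2*(k + 2)).
Take A(k)=k/2 + 2, B(k)=1, C(k)=k + 2.
Solve (k/2 + 2)·f(k+1) − (1)·f(k) = k + 2.
Degrees (1,0,1) ⇒ d ≤ 0.
Coefficient equations give f(k) = 2.
Get s_k = R·t_k = 2**(1 - k)*factorial(k + 3) with R(k) = B(k−1)f(k)/C(k) = 2/(k + 2).
Verify: (k + 2)*factorial(k + 3)/2**k matches t_k.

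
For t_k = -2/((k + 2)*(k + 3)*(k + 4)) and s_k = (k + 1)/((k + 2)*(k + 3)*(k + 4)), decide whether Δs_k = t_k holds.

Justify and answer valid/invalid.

s_(k+1) = (k + 2)/((k + 3)*(k + 4)*(k + 5))
s_(k+1) − s_k = (-2*k - 1)/(k**4 + 14*k**3 + 71*k**2 + 154*k + 120)
(s_(k+1) − s_k) − t_k = 9/(k**4 + 14*k**3 + 71*k**2 + 154*k + 120)

Invalid: residual 9/(k**4 + 14*k**3 + 71*k**2 + 154*k + 120) ≠ 0.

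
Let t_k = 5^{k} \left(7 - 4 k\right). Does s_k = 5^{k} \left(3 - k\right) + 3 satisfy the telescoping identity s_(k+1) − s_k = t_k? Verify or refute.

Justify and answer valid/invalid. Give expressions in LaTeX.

valid (s_(k+1) − s_k reduces to t_k)

s_(k+1) = 5**(k + 1)*(2 - k) + 3
s_(k+1) − s_k = 5**k*(7 - 4*k)
(s_(k+1) − s_k) − t_k = 0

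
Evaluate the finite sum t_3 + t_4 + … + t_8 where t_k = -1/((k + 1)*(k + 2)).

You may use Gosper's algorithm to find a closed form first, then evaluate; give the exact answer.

Σ = -3/20

t_(k+1)/t_k = (k + 1)/(k + 3).
Gosper form: A/B · C(k+1)/C(k) with A=k + 1, B=k + 3, C=1.
Solve (k + 1)·f(k+1) − (k + 2)·f(k) = 1.
deg f ≤ 1 (via 1,1,0).
Coefficient equations give f(k) = k.
R(k) = B(k−1)·f(k)/C(k) = k*(k + 2); s_k = R·t_k = -k/(k + 1).
Δs = -1/(k**2 + 3*k + 2), as required.
Telescoping: Σ = s_(9) − s_(3) = -9/10 − (-3/4) = -3/20.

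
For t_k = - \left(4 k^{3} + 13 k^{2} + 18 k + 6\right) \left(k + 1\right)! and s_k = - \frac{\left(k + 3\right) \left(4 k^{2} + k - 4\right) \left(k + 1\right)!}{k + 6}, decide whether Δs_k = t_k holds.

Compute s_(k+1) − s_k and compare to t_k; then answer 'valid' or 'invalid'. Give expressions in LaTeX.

Invalid: residual \frac{3 \left(4 k^{4} + 37 k^{3} + 92 k^{2} + 113 k + 40\right) \left(k + 1\right)!}{\left(k + 6\right) \left(k + 7\right)} ≠ 0.

s_(k+1) = -(k + 4)*(4*k**2 + 9*k + 1)*factorial(k + 2)/(k + 7)
s_(k+1) − s_k = -(4*k**5 + 53*k**4 + 244*k**3 + 510*k**2 + 495*k + 132)*factorial(k + 1)/((k + 6)*(k + 7))
(s_(k+1) − s_k) − t_k = 3*(4*k**4 + 37*k**3 + 92*k**2 + 113*k + 40)*factorial(k + 1)/((k + 6)*(k + 7))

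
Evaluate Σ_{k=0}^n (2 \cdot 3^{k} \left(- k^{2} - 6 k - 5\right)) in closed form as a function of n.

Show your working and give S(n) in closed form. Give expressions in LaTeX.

S(n) = - 3 \cdot 3^{n} n^{2} - 15 \cdot 3^{n} n - 9 \cdot 3^{n} - 1

Compute t_(k+1)/t_k: get 3*(k**2 + 8*k + 12)/(k**2 + 6*k + 5).
A = 3, B = 1, C = k**2 + 6*k + 5.
f must satisfy (3)·f(k+1) − (1)·f(k) = k**2 + 6*k + 5.
deg f ≤ 2 (via 0,0,2).
Coefficient equations give f(k) = (k**2 + 3*k - 1)/2.
R(k) = B(k−1)·f(k)/C(k) = (k**2 + 3*k - 1)/(2*(k + 1)*(k + 5)); s_k = R·t_k = 3**k*(-k**2 - 3*k + 1).
s_(k+1) − s_k = 2*3**k*(-k**2 - 6*k - 5) = t_k.
Evaluate: s_(n+1) = 3**(n + 1)*(-n**2 - 5*n - 3); subtract s_(0) = 1 ⇒ S(n) = -3*3**n*n**2 - 15*3**n*n - 9*3**n - 1.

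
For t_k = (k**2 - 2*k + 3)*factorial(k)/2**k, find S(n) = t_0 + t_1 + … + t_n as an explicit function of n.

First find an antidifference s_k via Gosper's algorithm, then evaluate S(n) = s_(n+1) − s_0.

S(n) = (2**(n + 2) + n**2*factorial(n) - factorial(n))/2**n

Compute t_(k+1)/t_k: get (k**3 + k**2 + 2*k + 2)/(2*(k**2 - 2*k + 3)).
So A=k/2 + 1/2 and B=1, with C=k**2 - 2*k + 3.
Need (k/2 + 1/2)·f(k+1) − (1)·f(k) = k**2 - 2*k + 3.
Degrees (1,0,2) ⇒ d ≤ 1.
Solving with deg f ≤ 1: f(k) = 2*(k - 2).
Get s_k = R·t_k = 2**(1 - k)*(k - 2)*factorial(k) with R(k) = B(k−1)f(k)/C(k) = 2*(k - 2)/(k**2 - 2*k + 3).
Verify: (k**2 - 2*k + 3)*factorial(k)/2**k matches t_k.
Σ_(k=0)^n t_k = s_(n+1) − s_(0) = ((n - 1)*factorial(n + 1)/2**n) − (-4), i.e. (2**(n + 2) + n**2*factorial(n) - factorial(n))/2**n.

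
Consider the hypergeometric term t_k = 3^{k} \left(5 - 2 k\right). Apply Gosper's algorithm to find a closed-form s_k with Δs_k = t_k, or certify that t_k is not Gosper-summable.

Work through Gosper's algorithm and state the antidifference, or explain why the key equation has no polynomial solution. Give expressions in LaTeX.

s_k = 3^{k} \left(4 - k\right)

Step 1: r(k) = 3*(2*k - 3)/(2*k - 5).
So A=3 and B=1, with C=k - 5/2.
Key eq: (3)·f(k+1) = (1)·f(k) + (k - 5/2).
deg f ≤ 1 (via 0,0,1).
A polynomial solution: f(k) = (k - 4)/2.
So s_k = (B(k−1)f/C)·t_k = ((k - 4)/(2*k - 5))·t_k = 3**k*(4 - k).
Check: Δs_k = 3**k*(5 - 2*k). ✓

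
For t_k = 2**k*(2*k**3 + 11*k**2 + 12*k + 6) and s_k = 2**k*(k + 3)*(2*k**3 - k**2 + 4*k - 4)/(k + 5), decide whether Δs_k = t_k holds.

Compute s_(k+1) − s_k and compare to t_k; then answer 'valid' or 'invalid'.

Invalid: residual 2**(k + 1)*(-2*k**4 - 19*k**3 - 68*k**2 - 62*k - 34)/(k**2 + 11*k + 30) ≠ 0.

s_(k+1) = 2**(k + 1)*(k + 4)*(4*k + 2*(k + 1)**3 - (k + 1)**2)/(k + 6)
s_(k+1) − s_k = 2**k*(2*k**5 + 29*k**4 + 155*k**3 + 332*k**2 + 302*k + 112)/(k**2 + 11*k + 30)
(s_(k+1) − s_k) − t_k = 2**(k + 1)*(-2*k**4 - 19*k**3 - 68*k**2 - 62*k - 34)/(k**2 + 11*k + 30)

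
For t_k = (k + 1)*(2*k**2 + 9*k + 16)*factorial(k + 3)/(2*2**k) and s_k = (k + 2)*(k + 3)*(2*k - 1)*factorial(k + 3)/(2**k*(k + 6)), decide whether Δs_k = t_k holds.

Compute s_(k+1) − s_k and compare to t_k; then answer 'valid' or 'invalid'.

s_(k+1) = (k + 3)*(k + 4)*(2*k + 1)*factorial(k + 4)/(2*2**k*(k + 7))
s_(k+1) − s_k = (k + 3)*(2*k**4 + 25*k**3 + 108*k**2 + 218*k + 124)*factorial(k + 3)/(2*2**k*(k + 6)*(k + 7))
(s_(k+1) − s_k) − t_k = -3*(2*k**4 + 23*k**3 + 87*k**2 + 160*k + 100)*factorial(k + 3)/(2*2**k*(k + 6)*(k + 7))

Invalid: residual -3*(2*k**4 + 23*k**3 + 87*k**2 + 160*k + 100)*factorial(k + 3)/(2*2**k*(k + 6)*(k + 7)) ≠ 0.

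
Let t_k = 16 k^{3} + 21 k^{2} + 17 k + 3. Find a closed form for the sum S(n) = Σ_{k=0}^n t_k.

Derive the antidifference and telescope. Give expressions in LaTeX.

The ratio is (16*k**3 + 69*k**2 + 107*k + 57)/(16*k**3 + 21*k**2 + 17*k + 3).
Factor: A=1; B=1; C=k**3 + 21*k**2/16 + 17*k/16 + 3/16.
Set up (1)·f(k+1) − (1)·f(k) − (k**3 + 21*k**2/16 + 17*k/16 + 3/16) = 0.
d = 4 from the (0,0,3) case.
A polynomial solution: f(k) = k*(4*k**3 - k**2 + 2*k - 2)/16.
Get s_k = R·t_k = k*(4*k**3 - k**2 + 2*k - 2) with R(k) = B(k−1)f(k)/C(k) = k*(4*k**3 - k**2 + 2*k - 2)/(16*k**3 + 21*k**2 + 17*k + 3).
Verify: 16*k**3 + 21*k**2 + 17*k + 3 matches t_k.
Evaluate: s_(n+1) = 4*n**4 + 15*n**3 + 23*n**2 + 15*n + 3; subtract s_(0) = 0 ⇒ S(n) = 4*n**4 + 15*n**3 + 23*n**2 + 15*n + 3.

S(n) = 4 n^{4} + 15 n^{3} + 23 n^{2} + 15 n + 3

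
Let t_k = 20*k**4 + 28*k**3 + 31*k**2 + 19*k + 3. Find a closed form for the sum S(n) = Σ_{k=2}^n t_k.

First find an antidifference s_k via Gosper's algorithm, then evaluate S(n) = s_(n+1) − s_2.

S(n) = 4*n**5 + 17*n**4 + 31*n**3 + 32*n**2 + 17*n - 101

The ratio is (20*k**4 + 108*k**3 + 235*k**2 + 245*k + 101)/(20*k**4 + 28*k**3 + 31*k**2 + 19*k + 3).
Gosper form: A/B · C(k+1)/C(k) with A=1, B=1, C=k**4 + 7*k**3/5 + 31*k**2/20 + 19*k/20 + 3/20.
Set up (1)·f(k+1) − (1)·f(k) − (k**4 + 7*k**3/5 + 31*k**2/20 + 19*k/20 + 3/20) = 0.
d = 5 from the (0,0,4) case.
Match coefficients ⇒ f(k) = k*(4*k**4 - 3*k**3 + 3*k**2 + k - 2)/20.
So s_k = (B(k−1)f/C)·t_k = (k*(4*k**4 - 3*k**3 + 3*k**2 + k - 2)/(20*k**4 + 28*k**3 + 31*k**2 + 19*k + 3))·t_k = k*(4*k**4 - 3*k**3 + 3*k**2 + k - 2).
Verify: 20*k**4 + 28*k**3 + 31*k**2 + 19*k + 3 matches t_k.
s_(n+1) = 4*n**5 + 17*n**4 + 31*n**3 + 32*n**2 + 17*n + 3 and s_(2) = 104, so S(n) = 4*n**5 + 17*n**4 + 31*n**3 + 32*n**2 + 17*n - 101.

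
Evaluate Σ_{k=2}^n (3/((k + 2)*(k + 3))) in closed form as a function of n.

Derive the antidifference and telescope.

t_(k+1)/t_k = (k + 2)/(k + 4).
Normal form (A,B,C) = (k + 2, k + 4, 1).
f must satisfy (k + 2)·f(k+1) − (k + 3)·f(k) = 1.
Degrees (1,1,0) ⇒ d ≤ 1.
A polynomial solution: f(k) = k/2.
Certificate R = B(k−1)f/C = k*(k + 3)/2 gives s_k = 3*k/(2*(k + 2)).
Δs = 3/(k**2 + 5*k + 6), as required.
Evaluate: s_(n+1) = 3*(n + 1)/(2*(n + 3)); subtract s_(2) = 3/4 ⇒ S(n) = 3*(n - 1)/(4*(n + 3)).

S(n) = 3*(n - 1)/(4*(n + 3))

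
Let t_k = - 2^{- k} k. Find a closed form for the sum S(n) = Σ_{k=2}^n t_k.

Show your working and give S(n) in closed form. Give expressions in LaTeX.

S(n) = - \frac{3}{2} + 2^{- n} n + 2 \cdot 2^{- n}

r(k) = (k + 1)/(2*k) after simplifying.
A = 1/2, B = 1, C = k.
Set up (1/2)·f(k+1) − (1)·f(k) − (k) = 0.
Bound: deg f ≤ 1.
A polynomial solution: f(k) = -2*(k + 1).
Get s_k = R·t_k = 2**(1 - k)*(k + 1) with R(k) = B(k−1)f(k)/C(k) = -2*(k + 1)/k.
Δs = -k/2**k, as required.
s_(n+1) = (n + 2)/2**n and s_(2) = 3/2, so S(n) = -3/2 + n/2**n + 2/2**n.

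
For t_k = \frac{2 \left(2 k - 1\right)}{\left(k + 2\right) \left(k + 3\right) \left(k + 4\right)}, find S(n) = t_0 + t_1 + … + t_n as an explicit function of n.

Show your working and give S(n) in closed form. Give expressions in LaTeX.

Ratio r(k) = (k + 2)*(2*k + 1)/((k + 5)*(2*k - 1)).
A = k + 2, B = k + 5, C = k - 1/2.
f must satisfy (k + 2)·f(k+1) − (k + 4)·f(k) = k - 1/2.
From deg A=1, deg B=1, deg C=1: d=2.
A polynomial solution: f(k) = k*(k - 3)/8.
R(k) = B(k−1)·f(k)/C(k) = k*(k - 3)*(k + 4)/(4*(2*k - 1)); s_k = R·t_k = k*(k - 3)/(2*(k + 2)*(k + 3)).
Check: Δs_k = 2*(2*k - 1)/(k**3 + 9*k**2 + 26*k + 24). ✓
s_(n+1) = (n**2 - n - 2)/(2*(n**2 + 7*n + 12)) and s_(0) = 0, so S(n) = (n**2 - n - 2)/(2*(n**2 + 7*n + 12)).

S(n) = \frac{n^{2} - n - 2}{2 \left(n^{2} + 7 n + 12\right)}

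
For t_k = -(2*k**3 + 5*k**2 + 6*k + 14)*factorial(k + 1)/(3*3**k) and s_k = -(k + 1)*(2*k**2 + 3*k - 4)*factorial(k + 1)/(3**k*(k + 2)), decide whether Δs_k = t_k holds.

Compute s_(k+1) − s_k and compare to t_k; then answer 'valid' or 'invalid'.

Invalid: residual (2*k**4 + 9*k**3 + 10*k**2 + 17*k + 40)*factorial(k + 1)/(3*3**k*(k + 2)*(k + 3)) ≠ 0.

s_(k+1) = -(k + 2)*(2*k**2 + 7*k + 1)*factorial(k + 2)/(3*3**k*(k + 3))
s_(k+1) − s_k = -(2*k**5 + 13*k**4 + 34*k**3 + 64*k**2 + 89*k + 44)*factorial(k + 1)/(3*3**k*(k + 2)*(k + 3))
(s_(k+1) − s_k) − t_k = (2*k**4 + 9*k**3 + 10*k**2 + 17*k + 40)*factorial(k + 1)/(3*3**k*(k + 2)*(k + 3))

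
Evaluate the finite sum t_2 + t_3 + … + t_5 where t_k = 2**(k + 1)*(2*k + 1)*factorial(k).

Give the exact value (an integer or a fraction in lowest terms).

Step 1: r(k) = 2*(k + 1)*(2*k + 3)/(2*k + 1).
So A=2*k + 2 and B=1, with C=k + 1/2.
Key eq: (2*k + 2)·f(k+1) = (1)·f(k) + (k + 1/2).
From deg A=1, deg B=0, deg C=1: d=0.
A polynomial solution: f(k) = 1/2.
Then R = B(k−1)f/C = 1/(2*k + 1), so s_k = R(k)·t_k = 2**(k + 1)*factorial(k).
Check: Δs_k = 2**(k + 1)*(2*k + 1)*factorial(k). ✓
Evaluate s at k=6 and k=2: 92160 and 16; difference 92144.

Σ = 92144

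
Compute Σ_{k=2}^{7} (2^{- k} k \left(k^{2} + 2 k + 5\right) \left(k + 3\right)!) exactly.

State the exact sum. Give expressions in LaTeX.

Σ = 15592380

Ratio r(k) = (k + 1)*(k + 4)*(2*k + (k + 1)**2 + 7)/(2*k*(k**2 + 2*k + 5)).
A = k/2 + 2, B = 1, C = k**3 + 2*k**2 + 5*k.
f must satisfy (k/2 + 2)·f(k+1) − (1)·f(k) = k**3 + 2*k**2 + 5*k.
deg f ≤ 2 (via 1,0,3).
Match coefficients ⇒ f(k) = 2*(k**2 - 2*k + 2).
Certificate R = B(k−1)f/C = 2*(k**2 - 2*k + 2)/(k*(k**2 + 2*k + 5)) gives s_k = 2**(1 - k)*(k**2 - 2*k + 2)*factorial(k + 3).
Verify: k*(k**2 + 2*k + 5)*factorial(k + 3)/2**k matches t_k.
Σ_(k=2)^(7) t_k = s_(8) − s_(2) = 15592500 − (120) = 15592380.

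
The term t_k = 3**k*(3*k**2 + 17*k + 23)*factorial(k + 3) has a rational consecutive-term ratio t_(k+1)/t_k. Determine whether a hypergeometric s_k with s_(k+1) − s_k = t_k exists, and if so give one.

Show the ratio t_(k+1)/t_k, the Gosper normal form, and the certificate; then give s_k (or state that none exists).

s_k = 3**k*(k + 1)*factorial(k + 3)

The ratio is 3*(3*k**3 + 35*k**2 + 135*k + 172)/(3*k**2 + 17*k + 23).
Gosper form: A/B · C(k+1)/C(k) with A=3*k + 12, B=1, C=k**2 + 17*k/3 + 23/3.
f must satisfy (3*k + 12)·f(k+1) − (1)·f(k) = k**2 + 17*k/3 + 23/3.
deg f ≤ 1 (via 1,0,2).
Match coefficients ⇒ f(k) = (k + 1)/3.
Get s_k = R·t_k = 3**k*(k + 1)*factorial(k + 3) with R(k) = B(k−1)f(k)/C(k) = (k + 1)/(3*k**2 + 17*k + 23).
Δs = 3**k*(3*k**2 + 17*k + 23)*factorial(k + 3), as required.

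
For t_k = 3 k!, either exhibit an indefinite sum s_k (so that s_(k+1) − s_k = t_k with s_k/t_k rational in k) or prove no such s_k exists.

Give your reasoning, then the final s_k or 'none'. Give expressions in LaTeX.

Compute t_(k+1)/t_k: get k + 1.
Take A(k)=k + 1, B(k)=1, C(k)=1.
Key eq: (k + 1)·f(k+1) = (1)·f(k) + (1).
d = -1 from the (1,0,0) case.
Negative degree bound (-1): no f exists, t_k not Gosper-summable.

not Gosper-summable; s_k does not exist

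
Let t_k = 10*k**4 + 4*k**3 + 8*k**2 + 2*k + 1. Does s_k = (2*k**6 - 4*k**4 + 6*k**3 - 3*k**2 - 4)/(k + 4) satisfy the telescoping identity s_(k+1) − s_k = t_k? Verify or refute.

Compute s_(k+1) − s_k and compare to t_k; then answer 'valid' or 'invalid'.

s_(k+1) = (2*(k + 1)**6 - 4*(k + 1)**4 + 6*(k + 1)**3 - 3*(k + 1)**2 - 4)/(k + 5)
s_(k+1) − s_k = (10*k**6 + 78*k**5 + 148*k**4 + 114*k**3 + 107*k**2 + 33*k + 8)/(k**2 + 9*k + 20)
(s_(k+1) − s_k) − t_k = 4*(-4*k**5 - 24*k**4 - 10*k**3 - 18*k**2 - 4*k - 3)/(k**2 + 9*k + 20)

Invalid: residual 4*(-4*k**5 - 24*k**4 - 10*k**3 - 18*k**2 - 4*k - 3)/(k**2 + 9*k + 20) ≠ 0.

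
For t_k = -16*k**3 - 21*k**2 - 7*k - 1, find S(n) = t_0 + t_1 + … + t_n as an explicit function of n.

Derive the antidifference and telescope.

Compute t_(k+1)/t_k: get (16*k**3 + 69*k**2 + 97*k + 45)/(16*k**3 + 21*k**2 + 7*k + 1).
So A=1 and B=1, with C=k**3 + 21*k**2/16 + 7*k/16 + 1/16.
f must satisfy (1)·f(k+1) − (1)·f(k) = k**3 + 21*k**2/16 + 7*k/16 + 1/16.
d = 4 from the (0,0,3) case.
A polynomial solution: f(k) = k*(4*k**3 - k**2 - 3*k + 1)/16.
So s_k = (B(k−1)f/C)·t_k = (k*(4*k**3 - k**2 - 3*k + 1)/(16*k**3 + 21*k**2 + 7*k + 1))·t_k = k*(-4*k**3 + k**2 + 3*k - 1).
Verify: -16*k**3 - 21*k**2 - 7*k - 1 matches t_k.
Evaluate: s_(n+1) = -4*n**4 - 15*n**3 - 18*n**2 - 8*n - 1; subtract s_(0) = 0 ⇒ S(n) = -4*n**4 - 15*n**3 - 18*n**2 - 8*n - 1.

S(n) = -4*n**4 - 15*n**3 - 18*n**2 - 8*n - 1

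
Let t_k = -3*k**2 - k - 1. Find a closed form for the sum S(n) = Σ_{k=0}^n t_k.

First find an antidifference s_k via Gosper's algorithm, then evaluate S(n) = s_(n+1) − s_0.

S(n) = -n**3 - 2*n**2 - 2*n - 1

t_(k+1)/t_k = (k + 3*(k + 1)**2 + 2)/(3*k**2 + k + 1).
Factor: A=1; B=1; C=k**2 + k/3 + 1/3.
f must satisfy (1)·f(k+1) − (1)·f(k) = k**2 + k/3 + 1/3.
deg f ≤ 3 (via 0,0,2).
Solving with deg f ≤ 3: f(k) = k*(k**2 - k + 1)/3.
So s_k = (B(k−1)f/C)·t_k = (k*(k**2 - k + 1)/(3*k**2 + k + 1))·t_k = k*(-k**2 + k - 1).
s_(k+1) − s_k = -3*k**2 - k - 1 = t_k.
Evaluate: s_(n+1) = -n**3 - 2*n**2 - 2*n - 1; subtract s_(0) = 0 ⇒ S(n) = -n**3 - 2*n**2 - 2*n - 1.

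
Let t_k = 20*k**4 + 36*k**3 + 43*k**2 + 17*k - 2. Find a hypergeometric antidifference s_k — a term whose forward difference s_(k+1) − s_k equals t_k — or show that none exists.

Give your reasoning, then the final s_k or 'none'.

The ratio is (20*k**4 + 116*k**3 + 271*k**2 + 291*k + 114)/(20*k**4 + 36*k**3 + 43*k**2 + 17*k - 2).
Take A(k)=1, B(k)=1, C(k)=k**4 + 9*k**3/5 + 43*k**2/20 + 17*k/20 - 1/10.
Key eq: (1)·f(k+1) = (1)·f(k) + (k**4 + 9*k**3/5 + 43*k**2/20 + 17*k/20 - 1/10).
Bound: deg f ≤ 5.
A polynomial solution: f(k) = k*(4*k**4 - k**3 + 3*k**2 - 4*k - 4)/20.
Certificate R = B(k−1)f/C = k*(4*k**4 - k**3 + 3*k**2 - 4*k - 4)/(20*k**4 + 36*k**3 + 43*k**2 + 17*k - 2) gives s_k = k*(4*k**4 - k**3 + 3*k**2 - 4*k - 4).
s_(k+1) − s_k = 20*k**4 + 36*k**3 + 43*k**2 + 17*k - 2 = t_k.

s_k = k*(4*k**4 - k**3 + 3*k**2 - 4*k - 4)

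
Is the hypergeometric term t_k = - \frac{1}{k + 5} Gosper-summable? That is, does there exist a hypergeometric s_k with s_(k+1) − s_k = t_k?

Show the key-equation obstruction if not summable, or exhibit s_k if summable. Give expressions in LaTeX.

t_(k+1)/t_k = (k + 5)/(k + 6).
Take A(k)=k + 5, B(k)=k + 6, C(k)=1.
Key eq: (k + 5)·f(k+1) = (k + 5)·f(k) + (1).
Bound: deg f ≤ 0.
Generic f = c0 gives residual -1; -1 = 0 cannot hold, so t_k is not Gosper-summable.

No — the linear system for f has no solution.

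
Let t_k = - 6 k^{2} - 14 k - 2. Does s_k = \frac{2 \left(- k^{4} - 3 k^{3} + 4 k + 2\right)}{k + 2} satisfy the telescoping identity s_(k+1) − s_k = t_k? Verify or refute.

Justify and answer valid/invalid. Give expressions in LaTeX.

Invalid: residual \frac{2 \left(2 k^{3} + 11 k^{2} + 17 k + 4\right)}{k^{2} + 5 k + 6} ≠ 0.

s_(k+1) = 2*(4*k - (k + 1)**4 - 3*(k + 1)**3 + 6)/(k + 3)
s_(k+1) − s_k = 2*(-3*k**4 - 20*k**3 - 43*k**2 - 30*k - 2)/(k**2 + 5*k + 6)
(s_(k+1) − s_k) − t_k = 2*(2*k**3 + 11*k**2 + 17*k + 4)/(k**2 + 5*k + 6)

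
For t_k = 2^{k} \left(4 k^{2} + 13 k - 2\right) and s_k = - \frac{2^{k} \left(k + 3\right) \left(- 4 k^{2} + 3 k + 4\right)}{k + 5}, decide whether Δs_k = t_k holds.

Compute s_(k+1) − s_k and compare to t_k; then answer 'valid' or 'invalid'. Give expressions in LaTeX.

Invalid: residual \frac{2^{k + 1} \left(- 4 k^{3} - 29 k^{2} - 66 k + 6\right)}{k^{2} + 11 k + 30} ≠ 0.

s_(k+1) = 2**(k + 1)*(4*k**3 + 21*k**2 + 17*k - 12)/(k + 6)
s_(k+1) − s_k = 2**k*(4*k**4 + 49*k**3 + 203*k**2 + 236*k - 48)/(k**2 + 11*k + 30)
(s_(k+1) − s_k) − t_k = 2**(k + 1)*(-4*k**3 - 29*k**2 - 66*k + 6)/(k**2 + 11*k + 30)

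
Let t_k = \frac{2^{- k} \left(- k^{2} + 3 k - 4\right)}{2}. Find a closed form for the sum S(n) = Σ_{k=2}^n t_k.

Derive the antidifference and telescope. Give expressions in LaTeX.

S(n) = 2^{- n - 1} \left(- 3 \cdot 2^{n} + n^{2} + n + 4\right)

The ratio is (k**2 - k + 2)/(2*(k**2 - 3*k + 4)).
So A=1/2 and B=1, with C=k**2 - 3*k + 4.
Key eq: (1/2)·f(k+1) = (1)·f(k) + (k**2 - 3*k + 4).
Bound: deg f ≤ 2.
A polynomial solution: f(k) = -2*(k**2 - k + 4).
R(k) = B(k−1)·f(k)/C(k) = -2*(k**2 - k + 4)/(k**2 - 3*k + 4); s_k = R·t_k = (k**2 - k + 4)/2**k.
Δs = (-k**2 + 3*k - 4)/(2*2**k), as required.
Evaluate: s_(n+1) = 2**(-n - 1)*(n**2 + n + 4); subtract s_(2) = 3/2 ⇒ S(n) = 2**(-n - 1)*(-3*2**n + n**2 + n + 4).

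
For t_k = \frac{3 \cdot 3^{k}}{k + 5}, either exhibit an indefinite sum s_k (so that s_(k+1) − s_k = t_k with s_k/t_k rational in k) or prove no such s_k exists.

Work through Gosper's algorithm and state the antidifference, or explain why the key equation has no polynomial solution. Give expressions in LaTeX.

none (Gosper's algorithm certifies no s_k)

The ratio is 3*(k + 5)/(k + 6).
So A=3*k + 15 and B=k + 6, with C=1.
Key eq: (3*k + 15)·f(k+1) = (k + 5)·f(k) + (1).
deg f ≤ -1 (via 1,1,0).
deg f ≤ -1 is impossible — no certificate.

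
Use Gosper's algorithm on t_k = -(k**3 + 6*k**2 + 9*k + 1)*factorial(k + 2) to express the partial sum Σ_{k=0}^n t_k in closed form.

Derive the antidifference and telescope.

The ratio is (k**4 + 12*k**3 + 51*k**2 + 89*k + 51)/(k**3 + 6*k**2 + 9*k + 1).
Gosper form: A/B · C(k+1)/C(k) with A=k + 3, B=1, C=k**3 + 6*k**2 + 9*k + 1.
Solve (k + 3)·f(k+1) − (1)·f(k) = k**3 + 6*k**2 + 9*k + 1.
Bound: deg f ≤ 2.
A polynomial solution: f(k) = k**2 + 2*k - 4.
Certificate R = B(k−1)f/C = (k**2 + 2*k - 4)/(k**3 + 6*k**2 + 9*k + 1) gives s_k = -(k**2 + 2*k - 4)*factorial(k + 2).
Verify: -(k**3 + 6*k**2 + 9*k + 1)*factorial(k + 2) matches t_k.
Σ_(k=0)^n t_k = s_(n+1) − s_(0) = (-(n**2 + 4*n - 1)*factorial(n + 3)) − (8), i.e. -n**2*factorial(n + 3) - 4*n*factorial(n + 3) + factorial(n + 3) - 8.

S(n) = -n**2*factorial(n + 3) - 4*n*factorial(n + 3) + factorial(n + 3) - 8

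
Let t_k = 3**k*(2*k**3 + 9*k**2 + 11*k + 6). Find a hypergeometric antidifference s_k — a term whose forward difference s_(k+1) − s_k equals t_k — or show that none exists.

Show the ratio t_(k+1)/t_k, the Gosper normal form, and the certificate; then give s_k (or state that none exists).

s_k = 3**k*k*(k**2 + 1)

The ratio is 3*(2*k**3 + 15*k**2 + 35*k + 28)/(2*k**3 + 9*k**2 + 11*k + 6).
Normal form (A,B,C) = (3, 1, k**3 + 9*k**2/2 + 11*k/2 + 3).
Need (3)·f(k+1) − (1)·f(k) = k**3 + 9*k**2/2 + 11*k/2 + 3.
Bound: deg f ≤ 3.
Solving with deg f ≤ 3: f(k) = k*(k**2 + 1)/2.
So s_k = (B(k−1)f/C)·t_k = (k*(k**2 + 1)/((k + 3)*(2*k**2 + 3*k + 2)))·t_k = 3**k*k*(k**2 + 1).
s_(k+1) − s_k = 3**k*(2*k**3 + 9*k**2 + 11*k + 6) = t_k.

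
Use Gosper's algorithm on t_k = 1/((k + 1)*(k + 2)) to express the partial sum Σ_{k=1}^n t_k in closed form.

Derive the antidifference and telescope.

S(n) = n/(2*(n + 2))

r(k) = (k + 1)/(k + 3) after simplifying.
Normal form (A,B,C) = (k + 1, k + 3, 1).
f must satisfy (k + 1)·f(k+1) − (k + 2)·f(k) = 1.
Degrees (1,1,0) ⇒ d ≤ 1.
Coefficient equations give f(k) = k.
Certificate R = B(k−1)f/C = k*(k + 2) gives s_k = k/(k + 1).
Δs = 1/(k**2 + 3*k + 2), as required.
Σ_(k=1)^n t_k = s_(n+1) − s_(1) = ((n + 1)/(n + 2)) − (1/2), i.e. n/(2*(n + 2)).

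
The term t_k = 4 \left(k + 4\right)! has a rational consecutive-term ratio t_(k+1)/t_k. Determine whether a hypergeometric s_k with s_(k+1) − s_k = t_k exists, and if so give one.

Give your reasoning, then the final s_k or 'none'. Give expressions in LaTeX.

no hypergeometric antidifference exists

Compute t_(k+1)/t_k: get k + 5.
Factor: A=k + 5; B=1; C=1.
f must satisfy (k + 5)·f(k+1) − (1)·f(k) = 1.
d = -1 from the (1,0,0) case.
Negative degree bound (-1): no f exists, t_k not Gosper-summable.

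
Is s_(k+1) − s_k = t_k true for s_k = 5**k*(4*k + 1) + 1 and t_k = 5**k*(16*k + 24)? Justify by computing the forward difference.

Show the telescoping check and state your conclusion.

Valid — Δs_k = t_k.

s_(k+1) = 5**(k + 1)*(4*k + 5) + 1
s_(k+1) − s_k = 5**k*(16*k + 24)
(s_(k+1) − s_k) − t_k = 0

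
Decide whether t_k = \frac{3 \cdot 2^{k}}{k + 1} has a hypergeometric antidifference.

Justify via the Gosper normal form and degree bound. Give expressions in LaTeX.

No; the degree bound rules out any f.

t_(k+1)/t_k = 2*(k + 1)/(k + 2).
Take A(k)=2*k + 2, B(k)=k + 2, C(k)=1.
Set up (2*k + 2)·f(k+1) − (k + 1)·f(k) − (1) = 0.
deg f ≤ -1 (via 1,1,0).
Negative degree bound (-1): no f exists, t_k not Gosper-summable.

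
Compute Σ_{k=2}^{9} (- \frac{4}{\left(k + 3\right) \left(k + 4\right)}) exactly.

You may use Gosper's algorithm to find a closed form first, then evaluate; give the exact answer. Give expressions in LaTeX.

Σ = -32/65

The ratio is (k + 3)/(k + 5).
Factor: A=k + 3; B=k + 5; C=1.
Need (k + 3)·f(k+1) − (k + 4)·f(k) = 1.
Bound: deg f ≤ 1.
Match coefficients ⇒ f(k) = k/3.
Certificate R = B(k−1)f/C = k*(k + 4)/3 gives s_k = -4*k/(3*k + 9).
s_(k+1) − s_k = -4/(k**2 + 7*k + 12) = t_k.
Σ_(k=2)^(9) t_k = s_(10) − s_(2) = -40/39 − (-8/15) = -32/65.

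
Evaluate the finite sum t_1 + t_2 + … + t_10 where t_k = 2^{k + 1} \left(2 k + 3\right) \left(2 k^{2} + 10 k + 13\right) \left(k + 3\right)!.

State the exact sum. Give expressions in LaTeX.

t_(k+1)/t_k = 2*(4*k**4 + 54*k**3 + 272*k**2 + 605*k + 500)/(4*k**3 + 26*k**2 + 56*k + 39).
So A=2*k + 8 and B=1, with C=k**3 + 13*k**2/2 + 14*k + 39/4.
f must satisfy (2*k + 8)·f(k+1) − (1)·f(k) = k**3 + 13*k**2/2 + 14*k + 39/4.
d = 2 from the (1,0,3) case.
Coefficient equations give f(k) = (2*k**2 + 2*k + 1)/4.
So s_k = (B(k−1)f/C)·t_k = ((2*k**2 + 2*k + 1)/((2*k + 3)*(2*k**2 + 10*k + 13)))·t_k = 2**(k + 1)*(2*k**2 + 2*k + 1)*factorial(k + 3).
Check: Δs_k = 2**(k + 1)*(2*k + 3)*(2*k**2 + 10*k + 13)*factorial(k + 3). ✓
Sum = s_(11) − s_(1); s_(11) = 94626804400128000, s_(1) = 480 ⇒ 94626804400127520.

Σ = 94626804400127520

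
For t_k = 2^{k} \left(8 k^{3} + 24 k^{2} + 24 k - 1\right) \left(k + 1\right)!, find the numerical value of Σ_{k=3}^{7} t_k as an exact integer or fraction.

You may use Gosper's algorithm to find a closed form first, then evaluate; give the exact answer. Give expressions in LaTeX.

Σ = 22016650176

Ratio r(k) = 2*(8*k**4 + 64*k**3 + 192*k**2 + 247*k + 110)/(8*k**3 + 24*k**2 + 24*k - 1).
Factor: A=2*k + 4; B=1; C=k**3 + 3*k**2 + 3*k - 1/8.
Solve (2*k + 4)·f(k+1) − (1)·f(k) = k**3 + 3*k**2 + 3*k - 1/8.
Degrees (1,0,3) ⇒ d ≤ 2.
Match coefficients ⇒ f(k) = (4*k**2 - 2*k - 3)/8.
So s_k = (B(k−1)f/C)·t_k = ((4*k**2 - 2*k - 3)/(8*k**3 + 24*k**2 + 24*k - 1))·t_k = 2**k*(4*k**2 - 2*k - 3)*factorial(k + 1).
Verify: 2**k*(8*k**3 + 24*k**2 + 24*k - 1)*factorial(k + 1) matches t_k.
Telescoping: Σ = s_(8) − s_(3) = 22016655360 − (5184) = 22016650176.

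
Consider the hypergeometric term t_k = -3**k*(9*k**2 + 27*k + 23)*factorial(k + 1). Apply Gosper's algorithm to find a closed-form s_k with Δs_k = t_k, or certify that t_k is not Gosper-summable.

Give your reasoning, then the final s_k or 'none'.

r(k) = 3*(9*k**3 + 63*k**2 + 149*k + 118)/(9*k**2 + 27*k + 23) after simplifying.
Gosper form: A/B · C(k+1)/C(k) with A=3*k + 6, B=1, C=k**2 + 3*k + 23/9.
Need (3*k + 6)·f(k+1) − (1)·f(k) = k**2 + 3*k + 23/9.
deg f ≤ 1 (via 1,0,2).
A polynomial solution: f(k) = (3*k + 1)/9.
Get s_k = R·t_k = -3**k*(3*k + 1)*factorial(k + 1) with R(k) = B(k−1)f(k)/C(k) = (3*k + 1)/(9*k**2 + 27*k + 23).
Verify: -3**k*(9*k**2 + 27*k + 23)*factorial(k + 1) matches t_k.

s_k = -3**k*(3*k + 1)*factorial(k + 1)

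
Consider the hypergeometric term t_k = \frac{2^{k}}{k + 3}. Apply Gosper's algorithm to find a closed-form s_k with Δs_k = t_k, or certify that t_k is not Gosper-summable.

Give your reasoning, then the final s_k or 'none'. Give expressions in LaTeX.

Step 1: r(k) = 2*(k + 3)/(k + 4).
Normal form (A,B,C) = (2*k + 6, k + 4, 1).
Set up (2*k + 6)·f(k+1) − (k + 3)·f(k) − (1) = 0.
d = -1 from the (1,1,0) case.
Negative degree bound (-1): no f exists, t_k not Gosper-summable.

not Gosper-summable; s_k does not exist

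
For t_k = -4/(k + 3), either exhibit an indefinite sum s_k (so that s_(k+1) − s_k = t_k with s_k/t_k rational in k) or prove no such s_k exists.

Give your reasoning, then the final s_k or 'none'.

not Gosper-summable; s_k does not exist

The ratio is (k + 3)/(k + 4).
Take A(k)=k + 3, B(k)=k + 4, C(k)=1.
f must satisfy (k + 3)·f(k+1) − (k + 3)·f(k) = 1.
Bound: deg f ≤ 0.
Write f(k) = c0. Then LHS − RHS = -1, requiring -1 = 0: contradictory. No certificate.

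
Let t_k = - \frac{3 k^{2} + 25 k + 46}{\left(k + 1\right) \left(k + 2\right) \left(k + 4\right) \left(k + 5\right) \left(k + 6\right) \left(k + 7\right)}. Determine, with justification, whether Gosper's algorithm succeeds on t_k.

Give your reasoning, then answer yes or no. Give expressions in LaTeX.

Yes. s_k = \frac{k \left(- k^{2} - 11 k - 34\right)}{24 \left(k^{3} + 11 k^{2} + 34 k + 24\right)}.

Step 1: r(k) = (k + 1)*(k + 4)*(25*k + 3*(k + 1)**2 + 71)/((k + 3)*(k + 8)*(3*k**2 + 25*k + 46)).
Factor: A=k + 1; B=k + 8; C=k**3 + 34*k**2/3 + 121*k/3 + 46.
f must satisfy (k + 1)·f(k+1) − (k + 7)·f(k) = k**3 + 34*k**2/3 + 121*k/3 + 46.
Bound: deg f ≤ 6.
Match coefficients ⇒ f(k) = k*(k + 2)*(k + 3)*(k + 5)*(k**2 + 11*k + 34)/72.
R(k) = B(k−1)·f(k)/C(k) = k*(k + 2)*(k + 5)*(k + 7)*(k**2 + 11*k + 34)/(24*(3*k**2 + 25*k + 46)); s_k = R·t_k = k*(-k**2 - 11*k - 34)/(24*(k**3 + 11*k**2 + 34*k + 24)).
Δs = (-3*k**2 - 25*k - 46)/(k**6 + 25*k**5 + 247*k**4 + 1219*k**3 + 3112*k**2 + 3796*k + 1680), as required.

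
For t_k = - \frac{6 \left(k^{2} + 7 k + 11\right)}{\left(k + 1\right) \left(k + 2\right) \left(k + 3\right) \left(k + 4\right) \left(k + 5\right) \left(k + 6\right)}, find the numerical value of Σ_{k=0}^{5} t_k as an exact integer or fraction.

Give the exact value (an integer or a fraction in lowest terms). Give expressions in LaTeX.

The ratio is (k + 1)*(7*k + (k + 1)**2 + 18)/((k + 7)*(k**2 + 7*k + 11)).
A = k + 1, B = k + 7, C = k**2 + 7*k + 11.
Key eq: (k + 1)·f(k+1) = (k + 6)·f(k) + (k**2 + 7*k + 11).
d = 5 from the (1,1,2) case.
Coefficient equations give f(k) = k*(k + 2)*(k + 4)*(k**2 + 9*k + 23)/45.
Certificate R = B(k−1)f/C = k*(k + 2)*(k + 4)*(k + 6)*(k**2 + 9*k + 23)/(45*(k**2 + 7*k + 11)) gives s_k = 2*k*(-k**2 - 9*k - 23)/(15*(k**3 + 9*k**2 + 23*k + 15)).
Δs = 6*(-k**2 - 7*k - 11)/(k**6 + 21*k**5 + 175*k**4 + 735*k**3 + 1624*k**2 + 1764*k + 720), as required.
Σ_(k=0)^(5) t_k = s_(6) − s_(0) = -452/3465 − (0) = -452/3465.

Σ = -452/3465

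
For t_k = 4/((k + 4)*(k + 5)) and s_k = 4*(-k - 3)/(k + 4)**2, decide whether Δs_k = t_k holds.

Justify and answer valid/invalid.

Invalid: residual 4*(-2*k - 9)/(k**4 + 18*k**3 + 121*k**2 + 360*k + 400) ≠ 0.

s_(k+1) = 4*(-k - 4)/(k + 5)**2
s_(k+1) − s_k = 4*(k**2 + 7*k + 11)/(k**4 + 18*k**3 + 121*k**2 + 360*k + 400)
(s_(k+1) − s_k) − t_k = 4*(-2*k - 9)/(k**4 + 18*k**3 + 121*k**2 + 360*k + 400)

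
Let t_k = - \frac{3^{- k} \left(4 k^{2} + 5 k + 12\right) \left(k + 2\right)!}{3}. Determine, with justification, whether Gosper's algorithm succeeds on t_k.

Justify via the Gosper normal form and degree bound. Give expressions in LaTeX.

Yes. s_k = - 3^{- k} \left(4 k + 1\right) \left(k + 2\right)!.

t_(k+1)/t_k = (k + 3)*(5*k + 4*(k + 1)**2 + 17)/(3*(4*k**2 + 5*k + 12)).
Take A(k)=k/3 + 1, B(k)=1, C(k)=k**2 + 5*k/4 + 3.
Set up (k/3 + 1)·f(k+1) − (1)·f(k) − (k**2 + 5*k/4 + 3) = 0.
From deg A=1, deg B=0, deg C=2: d=1.
Match coefficients ⇒ f(k) = 3*(4*k + 1)/4.
So s_k = (B(k−1)f/C)·t_k = (3*(4*k + 1)/(4*k**2 + 5*k + 12))·t_k = -(4*k + 1)*factorial(k + 2)/3**k.
s_(k+1) − s_k = -(4*k**2 + 5*k + 12)*factorial(k + 2)/(3*3**k) = t_k.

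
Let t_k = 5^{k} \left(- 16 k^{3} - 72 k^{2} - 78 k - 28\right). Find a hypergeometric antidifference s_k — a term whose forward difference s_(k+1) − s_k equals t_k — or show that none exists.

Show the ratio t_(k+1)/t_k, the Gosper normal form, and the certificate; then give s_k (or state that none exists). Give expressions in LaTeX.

t_(k+1)/t_k = 5*(8*k**3 + 60*k**2 + 135*k + 97)/(8*k**3 + 36*k**2 + 39*k + 14).
Normal form (A,B,C) = (5, 1, k**3 + 9*k**2/2 + 39*k/8 + 7/4).
Solve (5)·f(k+1) − (1)·f(k) = k**3 + 9*k**2/2 + 39*k/8 + 7/4.
From deg A=0, deg B=0, deg C=3: d=3.
A polynomial solution: f(k) = (4*k**3 + 3*k**2 - 3*k + 2)/16.
R(k) = B(k−1)·f(k)/C(k) = (4*k**3 + 3*k**2 - 3*k + 2)/(2*(8*k**3 + 36*k**2 + 39*k + 14)); s_k = R·t_k = 5**k*(-4*k**3 - 3*k**2 + 3*k - 2).
Δs = 5**k*(-16*k**3 - 72*k**2 - 78*k - 28), as required.

s_k = 5^{k} \left(- 4 k^{3} - 3 k^{2} + 3 k - 2\right)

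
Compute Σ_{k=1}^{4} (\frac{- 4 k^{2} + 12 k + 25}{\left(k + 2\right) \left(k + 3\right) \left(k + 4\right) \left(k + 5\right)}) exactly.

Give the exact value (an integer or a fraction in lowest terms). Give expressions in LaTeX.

Σ = 25/168

r(k) = (k + 2)*(12*k - 4*(k + 1)**2 + 37)/((k + 6)*(-4*k**2 + 12*k + 25)) after simplifying.
Gosper form: A/B · C(k+1)/C(k) with A=k + 2, B=k + 6, C=k**2 - 3*k - 25/4.
Set up (k + 2)·f(k+1) − (k + 5)·f(k) − (k**2 - 3*k - 25/4) = 0.
d = 3 from the (1,1,2) case.
Solve for f: f(k) = -k*(k**2 + 41*k + 58)/32 (degree 3 ≤ 3).
R(k) = B(k−1)·f(k)/C(k) = -k*(k + 5)*(k**2 + 41*k + 58)/(8*(4*k**2 - 12*k - 25)); s_k = R·t_k = k*(k**2 + 41*k + 58)/(8*(k + 2)*(k + 3)*(k + 4)).
Check: Δs_k = (-4*k**2 + 12*k + 25)/(k**4 + 14*k**3 + 71*k**2 + 154*k + 120). ✓
Σ_(k=1)^(4) t_k = s_(5) − s_(1) = 5/14 − (5/24) = 25/168.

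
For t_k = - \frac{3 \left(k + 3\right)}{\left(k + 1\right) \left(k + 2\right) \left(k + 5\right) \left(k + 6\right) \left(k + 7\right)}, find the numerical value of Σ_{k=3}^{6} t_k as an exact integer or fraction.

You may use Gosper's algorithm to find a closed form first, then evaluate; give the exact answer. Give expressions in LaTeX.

Σ = -5/1872

t_(k+1)/t_k = (k + 1)*(k + 4)*(k + 5)/((k + 3)**2*(k + 8)).
Gosper form: A/B · C(k+1)/C(k) with A=k + 1, B=k + 8, C=k**3 + 10*k**2 + 33*k + 36.
Set up (k + 1)·f(k+1) − (k + 7)·f(k) − (k**3 + 10*k**2 + 33*k + 36) = 0.
Degrees (1,1,3) ⇒ d ≤ 6.
A polynomial solution: f(k) = k*(k + 2)*(k + 3)*(k + 4)*(k**2 + 12*k + 41)/90.
Get s_k = R·t_k = k*(-k**2 - 12*k - 41)/(30*(k**3 + 12*k**2 + 41*k + 30)) with R(k) = B(k−1)f(k)/C(k) = k*(k + 2)*(k + 7)*(k**2 + 12*k + 41)/(90*(k + 3)).
s_(k+1) − s_k = 3*(-k - 3)/(k**5 + 21*k**4 + 163*k**3 + 567*k**2 + 844*k + 420) = t_k.
Telescoping: Σ = s_(7) − s_(3) = -203/6240 − (-43/1440) = -5/1872.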